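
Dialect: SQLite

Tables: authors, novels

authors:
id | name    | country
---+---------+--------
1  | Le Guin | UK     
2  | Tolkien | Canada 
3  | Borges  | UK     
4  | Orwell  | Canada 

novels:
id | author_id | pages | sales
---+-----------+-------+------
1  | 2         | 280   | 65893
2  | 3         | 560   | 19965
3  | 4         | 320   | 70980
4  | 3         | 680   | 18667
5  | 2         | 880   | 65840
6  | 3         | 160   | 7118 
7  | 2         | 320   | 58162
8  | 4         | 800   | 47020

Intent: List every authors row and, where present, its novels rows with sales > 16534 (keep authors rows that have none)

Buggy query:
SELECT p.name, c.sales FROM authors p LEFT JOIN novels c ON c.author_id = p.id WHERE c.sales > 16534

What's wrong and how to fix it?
Bug: A WHERE condition on the right-hand table after LEFT JOIN drops unmatched parents

Fix: Put 'c.sales > 16534' in the JOIN's ON clause instead of WHERE

Corrected query:
SELECT p.name, c.sales FROM authors p LEFT JOIN novels c ON c.author_id = p.id AND c.sales > 16534

Result:
name    | sales
--------+------
Le Guin | NULL 
Tolkien | 58162
Tolkien | 65840
Tolkien | 65893
Borges  | 18667
Borges  | 19965
Orwell  | 47020
Orwell  | 70980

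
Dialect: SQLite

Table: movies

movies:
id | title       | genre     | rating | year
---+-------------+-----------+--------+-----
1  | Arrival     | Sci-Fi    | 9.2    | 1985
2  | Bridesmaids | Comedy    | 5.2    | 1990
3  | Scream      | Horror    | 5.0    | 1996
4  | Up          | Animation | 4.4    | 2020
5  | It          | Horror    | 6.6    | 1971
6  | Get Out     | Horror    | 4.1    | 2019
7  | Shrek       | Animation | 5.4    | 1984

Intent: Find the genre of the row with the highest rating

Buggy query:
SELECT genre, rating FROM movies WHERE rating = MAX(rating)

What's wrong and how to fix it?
Bug: MAX(rating) is an aggregate and cannot be used directly in WHERE

Fix: Wrap MAX in a scalar subquery so WHERE compares against a single value

Corrected query:
SELECT genre, rating FROM movies WHERE rating = (SELECT MAX(rating) FROM movies)

Result:
genre  | rating
-------+-------
Sci-Fi | 9.2   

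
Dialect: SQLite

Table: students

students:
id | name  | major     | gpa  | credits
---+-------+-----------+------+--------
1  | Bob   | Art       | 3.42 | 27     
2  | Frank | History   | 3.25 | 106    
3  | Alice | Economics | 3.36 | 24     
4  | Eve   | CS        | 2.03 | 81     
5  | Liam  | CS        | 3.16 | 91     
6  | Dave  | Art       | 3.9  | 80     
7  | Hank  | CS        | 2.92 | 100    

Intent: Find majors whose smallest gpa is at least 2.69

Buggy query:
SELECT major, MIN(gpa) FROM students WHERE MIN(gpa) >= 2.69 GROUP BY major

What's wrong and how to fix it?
Bug: MIN() in WHERE is a misuse of aggregate

Fix: Replace WHERE with HAVING after the GROUP BY

Corrected query:
SELECT major, MIN(gpa) FROM students GROUP BY major HAVING MIN(gpa) >= 2.69

Result:
major     | MIN(gpa)
----------+---------
Art       | 3.42    
Economics | 3.36    
History   | 3.25    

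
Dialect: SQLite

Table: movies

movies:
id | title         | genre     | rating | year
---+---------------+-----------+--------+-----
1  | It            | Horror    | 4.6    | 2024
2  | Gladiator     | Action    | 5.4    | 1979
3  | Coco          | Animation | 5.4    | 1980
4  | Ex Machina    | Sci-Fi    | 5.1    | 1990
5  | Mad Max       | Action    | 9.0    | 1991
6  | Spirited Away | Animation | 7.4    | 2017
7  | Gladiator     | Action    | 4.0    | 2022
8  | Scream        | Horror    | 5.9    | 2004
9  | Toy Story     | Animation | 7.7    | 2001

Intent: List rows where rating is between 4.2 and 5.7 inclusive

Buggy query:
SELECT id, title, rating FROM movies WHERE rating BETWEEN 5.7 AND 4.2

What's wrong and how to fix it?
Bug: BETWEEN expects the lower bound first; with 5.7 AND 4.2 the range is empty

Fix: Swap the bounds so the smaller value comes first

Corrected query:
SELECT id, title, rating FROM movies WHERE rating BETWEEN 4.2 AND 5.7

Result:
id | title      | rating
---+------------+-------
1  | It         | 4.6   
2  | Gladiator  | 5.4   
3  | Coco       | 5.4   
4  | Ex Machina | 5.1   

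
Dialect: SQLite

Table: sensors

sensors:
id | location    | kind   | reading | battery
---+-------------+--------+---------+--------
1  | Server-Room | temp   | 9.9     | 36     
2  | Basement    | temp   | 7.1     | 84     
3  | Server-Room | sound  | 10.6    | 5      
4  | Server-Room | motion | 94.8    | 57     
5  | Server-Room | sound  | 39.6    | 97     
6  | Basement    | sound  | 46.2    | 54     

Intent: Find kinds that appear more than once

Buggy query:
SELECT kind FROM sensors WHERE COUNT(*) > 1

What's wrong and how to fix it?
Bug: COUNT(*) is an aggregate and cannot be used in WHERE

Fix: GROUP BY kind, then filter groups with HAVING COUNT(*) > 1

Corrected query:
SELECT kind FROM sensors GROUP BY kind HAVING COUNT(*) > 1

Result:
kind 
-----
sound
temp 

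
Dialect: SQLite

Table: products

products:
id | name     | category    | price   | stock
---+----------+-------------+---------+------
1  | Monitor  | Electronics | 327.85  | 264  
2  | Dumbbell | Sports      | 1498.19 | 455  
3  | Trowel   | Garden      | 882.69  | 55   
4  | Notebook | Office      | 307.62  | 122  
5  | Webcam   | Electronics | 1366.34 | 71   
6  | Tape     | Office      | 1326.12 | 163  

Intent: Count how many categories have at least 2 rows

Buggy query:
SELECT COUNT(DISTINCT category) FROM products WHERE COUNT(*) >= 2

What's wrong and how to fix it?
Bug: WHERE filters individual rows, not groups, so a group-level COUNT is invalid there

Fix: Use a subquery that GROUPs and filters with HAVING, then count its rows

Corrected query:
SELECT COUNT(*) FROM (SELECT category FROM products GROUP BY category HAVING COUNT(*) >= 2)

Result:
COUNT(*)
--------
2       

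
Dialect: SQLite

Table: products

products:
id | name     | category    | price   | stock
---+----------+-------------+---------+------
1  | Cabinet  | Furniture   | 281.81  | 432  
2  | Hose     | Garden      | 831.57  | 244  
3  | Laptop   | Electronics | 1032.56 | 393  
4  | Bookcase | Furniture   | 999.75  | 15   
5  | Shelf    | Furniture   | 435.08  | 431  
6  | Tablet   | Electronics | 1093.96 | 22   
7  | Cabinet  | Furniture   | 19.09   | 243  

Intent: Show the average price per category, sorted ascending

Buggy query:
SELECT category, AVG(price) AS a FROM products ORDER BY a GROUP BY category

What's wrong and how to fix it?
Bug: ORDER BY appears before GROUP BY; SQL clause order requires GROUP BY first

Fix: Reorder: SELECT … FROM … GROUP BY … ORDER BY …

Corrected query:
SELECT category, AVG(price) AS a FROM products GROUP BY category ORDER BY a

Result:
category    | a       
------------+---------
Furniture   | 433.9325
Garden      | 831.57  
Electronics | 1063.26 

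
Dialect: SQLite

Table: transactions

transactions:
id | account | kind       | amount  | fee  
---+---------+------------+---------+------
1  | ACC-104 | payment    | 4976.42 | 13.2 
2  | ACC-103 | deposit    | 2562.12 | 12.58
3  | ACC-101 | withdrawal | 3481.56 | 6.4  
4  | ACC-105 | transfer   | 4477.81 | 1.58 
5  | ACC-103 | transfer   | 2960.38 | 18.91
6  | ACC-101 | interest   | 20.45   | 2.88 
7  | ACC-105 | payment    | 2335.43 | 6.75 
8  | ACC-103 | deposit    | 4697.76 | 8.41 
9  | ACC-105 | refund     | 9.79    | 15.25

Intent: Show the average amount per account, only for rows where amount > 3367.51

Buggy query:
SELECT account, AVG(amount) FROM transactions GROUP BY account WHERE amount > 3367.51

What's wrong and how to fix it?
Bug: Row-level WHERE must come before GROUP BY in the clause order

Fix: Place WHERE between FROM and GROUP BY

Corrected query:
SELECT account, AVG(amount) FROM transactions WHERE amount > 3367.51 GROUP BY account

Result:
account | AVG(amount)
--------+------------
ACC-101 | 3481.56    
ACC-103 | 4697.76    
ACC-104 | 4976.42    
ACC-105 | 4477.81    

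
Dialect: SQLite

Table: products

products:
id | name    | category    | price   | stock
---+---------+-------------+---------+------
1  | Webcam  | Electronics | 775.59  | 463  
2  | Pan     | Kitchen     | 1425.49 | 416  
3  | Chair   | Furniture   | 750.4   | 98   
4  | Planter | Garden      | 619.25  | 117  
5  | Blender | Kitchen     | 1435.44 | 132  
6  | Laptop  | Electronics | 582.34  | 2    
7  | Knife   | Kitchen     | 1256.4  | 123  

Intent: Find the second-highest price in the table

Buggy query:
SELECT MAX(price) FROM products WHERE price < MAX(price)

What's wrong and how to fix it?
Bug: MAX(price) on the right of the comparison is an aggregate-in-WHERE error

Fix: Compute the overall MAX in a subquery, then take MAX of rows below it

Corrected query:
SELECT MAX(price) FROM products WHERE price < (SELECT MAX(price) FROM products)

Result:
MAX(price)
----------
1425.49   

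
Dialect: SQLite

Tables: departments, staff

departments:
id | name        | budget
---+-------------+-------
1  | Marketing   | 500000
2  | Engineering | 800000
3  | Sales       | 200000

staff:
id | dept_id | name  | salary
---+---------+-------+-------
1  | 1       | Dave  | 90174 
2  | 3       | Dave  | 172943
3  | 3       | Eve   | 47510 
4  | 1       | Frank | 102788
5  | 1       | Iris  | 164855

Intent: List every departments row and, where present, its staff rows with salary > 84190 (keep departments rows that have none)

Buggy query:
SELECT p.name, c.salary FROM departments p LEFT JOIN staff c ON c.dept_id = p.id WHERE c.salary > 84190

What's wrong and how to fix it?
Bug: Filtering c.salary in WHERE discards the NULL rows produced by LEFT JOIN, turning it into an inner join

Fix: Put 'c.salary > 84190' in the JOIN's ON clause instead of WHERE

Corrected query:
SELECT p.name, c.salary FROM departments p LEFT JOIN staff c ON c.dept_id = p.id AND c.salary > 84190

Result:
name        | salary
------------+-------
Marketing   | 90174 
Marketing   | 102788
Marketing   | 164855
Engineering | NULL  
Sales       | 172943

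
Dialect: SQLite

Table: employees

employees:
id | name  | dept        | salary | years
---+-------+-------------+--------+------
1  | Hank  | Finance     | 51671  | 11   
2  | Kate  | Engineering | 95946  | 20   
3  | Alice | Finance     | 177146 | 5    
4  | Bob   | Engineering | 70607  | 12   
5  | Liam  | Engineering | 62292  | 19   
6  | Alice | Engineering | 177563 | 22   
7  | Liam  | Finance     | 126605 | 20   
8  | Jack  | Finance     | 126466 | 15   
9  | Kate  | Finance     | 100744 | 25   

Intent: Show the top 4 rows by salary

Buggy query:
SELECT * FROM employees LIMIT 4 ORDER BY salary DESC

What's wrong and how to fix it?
Bug: ORDER BY cannot follow LIMIT; LIMIT is the final clause

Fix: Sort with ORDER BY, then apply LIMIT

Corrected query:
SELECT * FROM employees ORDER BY salary DESC LIMIT 4

Result:
id | name  | dept        | salary | years
---+-------+-------------+--------+------
6  | Alice | Engineering | 177563 | 22   
3  | Alice | Finance     | 177146 | 5    
7  | Liam  | Finance     | 126605 | 20   
8  | Jack  | Finance     | 126466 | 15   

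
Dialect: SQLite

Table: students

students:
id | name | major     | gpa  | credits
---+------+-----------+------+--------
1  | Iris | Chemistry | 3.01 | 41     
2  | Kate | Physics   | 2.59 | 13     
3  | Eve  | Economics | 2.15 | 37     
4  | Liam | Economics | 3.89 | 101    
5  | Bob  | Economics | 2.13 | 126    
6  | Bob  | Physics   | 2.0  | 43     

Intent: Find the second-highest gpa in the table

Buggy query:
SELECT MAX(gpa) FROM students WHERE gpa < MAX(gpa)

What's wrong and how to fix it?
Bug: MAX(gpa) on the right of the comparison is an aggregate-in-WHERE error

Fix: Compute the overall MAX in a subquery, then take MAX of rows below it

Corrected query:
SELECT MAX(gpa) FROM students WHERE gpa < (SELECT MAX(gpa) FROM students)

Result:
MAX(gpa)
--------
3.01    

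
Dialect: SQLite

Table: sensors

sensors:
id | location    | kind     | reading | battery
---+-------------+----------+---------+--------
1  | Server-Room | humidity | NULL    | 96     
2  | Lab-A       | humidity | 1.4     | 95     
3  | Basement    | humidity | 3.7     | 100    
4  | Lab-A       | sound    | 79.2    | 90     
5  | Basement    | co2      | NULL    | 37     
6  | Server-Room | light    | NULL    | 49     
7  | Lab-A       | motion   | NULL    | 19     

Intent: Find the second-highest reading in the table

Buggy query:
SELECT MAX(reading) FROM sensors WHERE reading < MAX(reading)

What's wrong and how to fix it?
Bug: The inner MAX is an aggregate inside WHERE, which is not allowed

Fix: Compute the overall MAX in a subquery, then take MAX of rows below it

Corrected query:
SELECT MAX(reading) FROM sensors WHERE reading < (SELECT MAX(reading) FROM sensors)

Result:
MAX(reading)
------------
3.7         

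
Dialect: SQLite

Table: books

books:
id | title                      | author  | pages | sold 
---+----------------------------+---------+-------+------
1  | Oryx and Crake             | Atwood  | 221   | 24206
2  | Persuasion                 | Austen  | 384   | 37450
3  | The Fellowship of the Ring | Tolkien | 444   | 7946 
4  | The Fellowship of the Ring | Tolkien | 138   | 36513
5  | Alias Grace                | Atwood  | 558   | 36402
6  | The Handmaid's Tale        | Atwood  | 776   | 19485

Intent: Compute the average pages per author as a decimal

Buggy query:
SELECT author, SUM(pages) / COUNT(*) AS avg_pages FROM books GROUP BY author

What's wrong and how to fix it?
Bug: SUM(pages) and COUNT(*) are both integers; the division truncates the fractional part

Fix: Multiply by 1.0 (or CAST to REAL) to force floating-point division

Corrected query:
SELECT author, SUM(pages) * 1.0 / COUNT(*) AS avg_pages FROM books GROUP BY author

Result:
author  | avg_pages 
--------+-----------
Atwood  | 518.333333
Austen  | 384       
Tolkien | 291       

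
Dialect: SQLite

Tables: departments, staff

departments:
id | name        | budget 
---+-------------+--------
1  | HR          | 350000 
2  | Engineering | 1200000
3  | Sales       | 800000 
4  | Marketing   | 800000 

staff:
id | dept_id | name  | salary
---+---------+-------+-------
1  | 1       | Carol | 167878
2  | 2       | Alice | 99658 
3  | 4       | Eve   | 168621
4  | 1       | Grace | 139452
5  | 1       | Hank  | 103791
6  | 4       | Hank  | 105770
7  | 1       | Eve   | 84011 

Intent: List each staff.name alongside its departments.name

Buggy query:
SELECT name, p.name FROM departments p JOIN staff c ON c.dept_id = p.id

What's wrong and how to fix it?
Bug: Both tables have a 'name' column; the unqualified reference is ambiguous

Fix: Prefix ambiguous columns with the table alias

Corrected query:
SELECT c.name, p.name FROM departments p JOIN staff c ON c.dept_id = p.id

Result:
name  | name       
------+------------
Carol | HR         
Alice | Engineering
Eve   | Marketing  
Grace | HR         
Hank  | HR         
Hank  | Marketing  
Eve   | HR         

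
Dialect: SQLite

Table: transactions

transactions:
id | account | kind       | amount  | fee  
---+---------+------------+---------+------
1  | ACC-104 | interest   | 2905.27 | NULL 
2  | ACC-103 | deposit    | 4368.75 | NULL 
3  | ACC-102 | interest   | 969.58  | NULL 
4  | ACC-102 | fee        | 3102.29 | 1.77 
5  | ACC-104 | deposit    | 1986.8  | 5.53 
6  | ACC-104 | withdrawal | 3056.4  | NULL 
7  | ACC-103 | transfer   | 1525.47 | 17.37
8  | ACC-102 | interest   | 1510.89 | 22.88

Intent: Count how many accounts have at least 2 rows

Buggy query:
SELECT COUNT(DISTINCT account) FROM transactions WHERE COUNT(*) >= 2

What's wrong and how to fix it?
Bug: WHERE filters individual rows, not groups, so a group-level COUNT is invalid there

Fix: Use a subquery that GROUPs and filters with HAVING, then count its rows

Corrected query:
SELECT COUNT(*) FROM (SELECT account FROM transactions GROUP BY account HAVING COUNT(*) >= 2)

Result:
COUNT(*)
--------
3       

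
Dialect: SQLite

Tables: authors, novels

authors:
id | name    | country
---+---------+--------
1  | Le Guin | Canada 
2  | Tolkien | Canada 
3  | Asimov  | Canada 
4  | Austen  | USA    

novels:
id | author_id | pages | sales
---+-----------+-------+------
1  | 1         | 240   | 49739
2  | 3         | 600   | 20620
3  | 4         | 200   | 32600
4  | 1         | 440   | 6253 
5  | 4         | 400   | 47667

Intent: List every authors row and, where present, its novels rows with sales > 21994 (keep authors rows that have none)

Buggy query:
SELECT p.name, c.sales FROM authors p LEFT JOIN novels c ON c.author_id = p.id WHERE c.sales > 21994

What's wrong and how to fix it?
Bug: Filtering c.sales in WHERE discards the NULL rows produced by LEFT JOIN, turning it into an inner join

Fix: Move the right-table condition into the ON clause so unmatched parents are kept

Corrected query:
SELECT p.name, c.sales FROM authors p LEFT JOIN novels c ON c.author_id = p.id AND c.sales > 21994

Result:
name    | sales
--------+------
Le Guin | 49739
Tolkien | NULL 
Asimov  | NULL 
Austen  | 32600
Austen  | 47667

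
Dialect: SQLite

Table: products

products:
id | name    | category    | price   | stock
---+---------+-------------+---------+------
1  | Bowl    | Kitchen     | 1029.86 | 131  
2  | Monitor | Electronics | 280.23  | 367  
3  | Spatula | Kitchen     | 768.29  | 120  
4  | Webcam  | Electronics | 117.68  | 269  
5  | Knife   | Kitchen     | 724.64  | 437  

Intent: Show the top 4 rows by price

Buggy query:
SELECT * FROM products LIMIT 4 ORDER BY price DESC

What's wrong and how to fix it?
Bug: ORDER BY cannot follow LIMIT; LIMIT is the final clause

Fix: Sort with ORDER BY, then apply LIMIT

Corrected query:
SELECT * FROM products ORDER BY price DESC LIMIT 4

Result:
id | name    | category    | price   | stock
---+---------+-------------+---------+------
1  | Bowl    | Kitchen     | 1029.86 | 131  
3  | Spatula | Kitchen     | 768.29  | 120  
5  | Knife   | Kitchen     | 724.64  | 437  
2  | Monitor | Electronics | 280.23  | 367  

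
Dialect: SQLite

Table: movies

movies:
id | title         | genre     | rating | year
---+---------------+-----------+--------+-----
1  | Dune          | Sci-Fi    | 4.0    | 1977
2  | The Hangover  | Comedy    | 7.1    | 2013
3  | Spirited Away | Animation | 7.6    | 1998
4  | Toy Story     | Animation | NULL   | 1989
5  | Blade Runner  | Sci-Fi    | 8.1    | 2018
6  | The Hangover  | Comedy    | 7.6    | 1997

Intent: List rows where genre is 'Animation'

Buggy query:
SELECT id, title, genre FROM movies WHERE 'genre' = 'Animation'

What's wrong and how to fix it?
Bug: Single quotes denote string literals in SQL; the column name is being compared as a constant string

Fix: Reference the column as genre without single quotes

Corrected query:
SELECT id, title, genre FROM movies WHERE genre = 'Animation'

Result:
id | title         | genre    
---+---------------+----------
3  | Spirited Away | Animation
4  | Toy Story     | Animation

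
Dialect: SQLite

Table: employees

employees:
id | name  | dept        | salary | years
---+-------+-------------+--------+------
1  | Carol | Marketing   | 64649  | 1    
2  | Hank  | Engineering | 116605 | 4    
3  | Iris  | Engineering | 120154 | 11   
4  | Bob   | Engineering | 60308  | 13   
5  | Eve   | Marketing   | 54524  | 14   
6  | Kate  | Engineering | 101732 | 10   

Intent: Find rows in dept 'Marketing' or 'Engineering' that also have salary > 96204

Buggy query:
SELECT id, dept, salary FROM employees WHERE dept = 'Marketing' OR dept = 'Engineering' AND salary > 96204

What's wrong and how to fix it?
Bug: AND binds tighter than OR, so this parses as dept = 'Marketing' OR (dept = 'Engineering' AND salary > 96204)

Fix: Add parentheses around the OR so the AND applies to both alternatives

Corrected query:
SELECT id, dept, salary FROM employees WHERE (dept = 'Marketing' OR dept = 'Engineering') AND salary > 96204

Result:
id | dept        | salary
---+-------------+-------
2  | Engineering | 116605
3  | Engineering | 120154
6  | Engineering | 101732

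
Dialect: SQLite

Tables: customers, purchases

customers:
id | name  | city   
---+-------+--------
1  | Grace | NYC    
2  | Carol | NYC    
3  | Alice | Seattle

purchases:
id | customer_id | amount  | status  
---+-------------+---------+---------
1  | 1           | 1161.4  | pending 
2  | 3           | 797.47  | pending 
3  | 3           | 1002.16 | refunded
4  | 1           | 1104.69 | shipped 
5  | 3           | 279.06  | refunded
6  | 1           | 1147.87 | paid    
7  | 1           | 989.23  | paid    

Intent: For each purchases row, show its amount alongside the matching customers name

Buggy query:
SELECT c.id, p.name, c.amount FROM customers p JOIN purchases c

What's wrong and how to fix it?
Bug: Missing join condition: each purchases row is matched to all customers rows instead of just its own

Fix: Specify the join condition linking the foreign key to the parent id

Corrected query:
SELECT c.id, p.name, c.amount FROM customers p JOIN purchases c ON c.customer_id = p.id

Result:
id | name  | amount 
---+-------+--------
1  | Grace | 1161.4 
2  | Alice | 797.47 
3  | Alice | 1002.16
4  | Grace | 1104.69
5  | Alice | 279.06 
6  | Grace | 1147.87
7  | Grace | 989.23 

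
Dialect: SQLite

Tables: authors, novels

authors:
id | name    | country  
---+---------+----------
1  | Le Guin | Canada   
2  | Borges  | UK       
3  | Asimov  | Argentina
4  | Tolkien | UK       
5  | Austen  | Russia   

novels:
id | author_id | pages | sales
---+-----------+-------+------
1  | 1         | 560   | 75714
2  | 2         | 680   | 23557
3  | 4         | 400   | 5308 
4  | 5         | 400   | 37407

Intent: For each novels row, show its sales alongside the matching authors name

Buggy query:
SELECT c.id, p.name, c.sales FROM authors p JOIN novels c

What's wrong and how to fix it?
Bug: Missing join condition: each novels row is matched to all authors rows instead of just its own

Fix: Specify the join condition linking the foreign key to the parent id

Corrected query:
SELECT c.id, p.name, c.sales FROM authors p JOIN novels c ON c.author_id = p.id

Result:
id | name    | sales
---+---------+------
1  | Le Guin | 75714
2  | Borges  | 23557
3  | Tolkien | 5308 
4  | Austen  | 37407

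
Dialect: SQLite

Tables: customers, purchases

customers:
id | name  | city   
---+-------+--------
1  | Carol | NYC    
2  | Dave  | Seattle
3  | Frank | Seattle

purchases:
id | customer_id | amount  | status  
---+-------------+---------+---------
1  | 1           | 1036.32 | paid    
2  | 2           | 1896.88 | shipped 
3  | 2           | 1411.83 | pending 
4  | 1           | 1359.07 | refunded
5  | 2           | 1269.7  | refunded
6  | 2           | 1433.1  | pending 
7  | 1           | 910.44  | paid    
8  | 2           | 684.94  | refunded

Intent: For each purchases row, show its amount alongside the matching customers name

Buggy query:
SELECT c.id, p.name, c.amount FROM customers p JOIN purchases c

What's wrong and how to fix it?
Bug: JOIN with no ON clause produces a cartesian product; every purchases row pairs with every customers row

Fix: Specify the join condition linking the foreign key to the parent id

Corrected query:
SELECT c.id, p.name, c.amount FROM customers p JOIN purchases c ON c.customer_id = p.id

Result:
id | name  | amount 
---+-------+--------
1  | Carol | 1036.32
2  | Dave  | 1896.88
3  | Dave  | 1411.83
4  | Carol | 1359.07
5  | Dave  | 1269.7 
6  | Dave  | 1433.1 
7  | Carol | 910.44 
8  | Dave  | 684.94 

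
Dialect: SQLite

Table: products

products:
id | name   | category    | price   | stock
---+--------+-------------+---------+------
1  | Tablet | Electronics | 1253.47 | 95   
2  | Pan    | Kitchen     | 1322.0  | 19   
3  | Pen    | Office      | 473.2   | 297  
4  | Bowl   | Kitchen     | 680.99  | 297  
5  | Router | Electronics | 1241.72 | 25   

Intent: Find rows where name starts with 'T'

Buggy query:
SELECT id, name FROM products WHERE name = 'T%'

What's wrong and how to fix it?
Bug: Wildcards only work with LIKE; '=' treats '%' as a literal character

Fix: Use LIKE for wildcard pattern matching

Corrected query:
SELECT id, name FROM products WHERE name LIKE 'T%'

Result:
id | name  
---+-------
1  | Tablet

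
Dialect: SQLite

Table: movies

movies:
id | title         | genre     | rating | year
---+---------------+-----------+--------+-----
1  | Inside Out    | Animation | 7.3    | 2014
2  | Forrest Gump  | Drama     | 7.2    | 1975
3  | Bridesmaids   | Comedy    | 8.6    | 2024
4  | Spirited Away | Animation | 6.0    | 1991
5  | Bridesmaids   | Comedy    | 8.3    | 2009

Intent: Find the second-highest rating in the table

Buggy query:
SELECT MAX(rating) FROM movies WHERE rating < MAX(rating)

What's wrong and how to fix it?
Bug: The inner MAX is an aggregate inside WHERE, which is not allowed

Fix: Compute the overall MAX in a subquery, then take MAX of rows below it

Corrected query:
SELECT MAX(rating) FROM movies WHERE rating < (SELECT MAX(rating) FROM movies)

Result:
MAX(rating)
-----------
8.3        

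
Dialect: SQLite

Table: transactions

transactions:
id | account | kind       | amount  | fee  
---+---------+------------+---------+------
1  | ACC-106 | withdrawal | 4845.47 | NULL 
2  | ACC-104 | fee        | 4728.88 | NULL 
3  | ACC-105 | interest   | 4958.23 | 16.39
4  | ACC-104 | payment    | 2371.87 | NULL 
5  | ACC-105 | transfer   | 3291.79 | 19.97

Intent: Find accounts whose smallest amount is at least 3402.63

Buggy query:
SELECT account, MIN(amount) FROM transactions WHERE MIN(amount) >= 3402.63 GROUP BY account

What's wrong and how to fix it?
Bug: Aggregates like MIN are computed per group after WHERE runs

Fix: Replace WHERE with HAVING after the GROUP BY

Corrected query:
SELECT account, MIN(amount) FROM transactions GROUP BY account HAVING MIN(amount) >= 3402.63

Result:
account | MIN(amount)
--------+------------
ACC-106 | 4845.47    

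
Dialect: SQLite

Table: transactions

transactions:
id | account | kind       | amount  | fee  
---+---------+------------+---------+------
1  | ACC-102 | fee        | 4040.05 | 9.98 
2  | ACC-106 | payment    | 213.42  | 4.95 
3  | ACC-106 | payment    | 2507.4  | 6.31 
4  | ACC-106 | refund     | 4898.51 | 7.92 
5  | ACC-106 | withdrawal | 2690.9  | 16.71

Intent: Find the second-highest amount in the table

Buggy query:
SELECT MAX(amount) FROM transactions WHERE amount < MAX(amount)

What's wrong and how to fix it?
Bug: MAX(amount) on the right of the comparison is an aggregate-in-WHERE error

Fix: Put the inner MAX in a scalar subquery

Corrected query:
SELECT MAX(amount) FROM transactions WHERE amount < (SELECT MAX(amount) FROM transactions)

Result:
MAX(amount)
-----------
4040.05    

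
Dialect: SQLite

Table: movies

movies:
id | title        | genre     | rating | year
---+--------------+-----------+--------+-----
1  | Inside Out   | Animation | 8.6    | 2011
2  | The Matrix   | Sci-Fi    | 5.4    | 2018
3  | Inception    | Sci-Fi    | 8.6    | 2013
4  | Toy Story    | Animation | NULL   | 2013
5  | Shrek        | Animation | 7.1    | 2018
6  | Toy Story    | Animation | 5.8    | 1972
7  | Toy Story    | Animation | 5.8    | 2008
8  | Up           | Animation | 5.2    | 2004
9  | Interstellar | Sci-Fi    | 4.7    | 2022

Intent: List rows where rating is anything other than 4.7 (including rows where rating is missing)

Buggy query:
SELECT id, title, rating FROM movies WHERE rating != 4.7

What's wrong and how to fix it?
Bug: 'rating != 4.7' is unknown when rating is NULL, so NULL rows are silently excluded

Fix: Handle NULL separately with IS NULL alongside the inequality

Corrected query:
SELECT id, title, rating FROM movies WHERE rating != 4.7 OR rating IS NULL

Result:
id | title      | rating
---+------------+-------
1  | Inside Out | 8.6   
2  | The Matrix | 5.4   
3  | Inception  | 8.6   
4  | Toy Story  | NULL  
5  | Shrek      | 7.1   
6  | Toy Story  | 5.8   
7  | Toy Story  | 5.8   
8  | Up         | 5.2   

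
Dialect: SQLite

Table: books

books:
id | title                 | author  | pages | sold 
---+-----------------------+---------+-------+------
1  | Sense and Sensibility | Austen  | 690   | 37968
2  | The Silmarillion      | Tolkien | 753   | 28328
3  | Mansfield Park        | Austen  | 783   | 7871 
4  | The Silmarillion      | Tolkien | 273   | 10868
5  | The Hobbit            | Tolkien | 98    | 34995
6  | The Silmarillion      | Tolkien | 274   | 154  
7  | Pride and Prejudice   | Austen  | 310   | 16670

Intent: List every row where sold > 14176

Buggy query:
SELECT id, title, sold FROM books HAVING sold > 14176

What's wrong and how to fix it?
Bug: This is a non-aggregate query (no GROUP BY, no aggregates), so in SQLite the HAVING clause is invalid here; a row-level condition belongs in WHERE

Fix: Replace HAVING with WHERE since the condition applies to individual rows

Corrected query:
SELECT id, title, sold FROM books WHERE sold > 14176

Result:
id | title                 | sold 
---+-----------------------+------
1  | Sense and Sensibility | 37968
2  | The Silmarillion      | 28328
5  | The Hobbit            | 34995
7  | Pride and Prejudice   | 16670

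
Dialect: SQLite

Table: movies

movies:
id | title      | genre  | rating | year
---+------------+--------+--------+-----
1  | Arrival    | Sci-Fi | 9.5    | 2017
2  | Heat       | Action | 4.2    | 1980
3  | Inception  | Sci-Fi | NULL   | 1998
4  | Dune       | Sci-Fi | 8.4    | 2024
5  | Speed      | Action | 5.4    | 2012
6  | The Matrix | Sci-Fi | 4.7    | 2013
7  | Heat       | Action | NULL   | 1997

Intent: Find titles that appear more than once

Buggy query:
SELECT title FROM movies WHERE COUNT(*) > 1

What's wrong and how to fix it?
Bug: WHERE can't reference COUNT(*); aggregates are computed after WHERE

Fix: GROUP BY title, then filter groups with HAVING COUNT(*) > 1

Corrected query:
SELECT title FROM movies GROUP BY title HAVING COUNT(*) > 1

Result:
title
-----
Heat 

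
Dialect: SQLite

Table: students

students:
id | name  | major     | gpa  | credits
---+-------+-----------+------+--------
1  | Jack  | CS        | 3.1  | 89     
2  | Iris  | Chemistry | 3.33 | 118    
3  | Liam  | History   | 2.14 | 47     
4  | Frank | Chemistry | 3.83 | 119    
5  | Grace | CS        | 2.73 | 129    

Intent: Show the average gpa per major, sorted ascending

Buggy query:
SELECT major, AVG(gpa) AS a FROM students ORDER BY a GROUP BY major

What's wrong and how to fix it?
Bug: ORDER BY appears before GROUP BY; SQL clause order requires GROUP BY first

Fix: Move ORDER BY to the end, after GROUP BY

Corrected query:
SELECT major, AVG(gpa) AS a FROM students GROUP BY major ORDER BY a

Result:
major     | a    
----------+------
History   | 2.14 
CS        | 2.915
Chemistry | 3.58 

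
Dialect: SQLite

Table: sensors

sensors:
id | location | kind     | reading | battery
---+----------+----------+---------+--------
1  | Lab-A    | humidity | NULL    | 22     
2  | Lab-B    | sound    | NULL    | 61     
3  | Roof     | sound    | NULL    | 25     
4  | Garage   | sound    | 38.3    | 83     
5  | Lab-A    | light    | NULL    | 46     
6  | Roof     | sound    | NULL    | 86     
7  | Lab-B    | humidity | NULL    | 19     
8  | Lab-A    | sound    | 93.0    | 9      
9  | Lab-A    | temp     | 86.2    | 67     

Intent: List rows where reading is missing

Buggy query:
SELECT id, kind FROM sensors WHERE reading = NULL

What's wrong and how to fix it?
Bug: Comparing to NULL with '=' never matches; NULL = NULL is unknown, not true

Fix: Replace '= NULL' with 'IS NULL'

Corrected query:
SELECT id, kind FROM sensors WHERE reading IS NULL

Result:
id | kind    
---+---------
1  | humidity
2  | sound   
3  | sound   
5  | light   
6  | sound   
7  | humidity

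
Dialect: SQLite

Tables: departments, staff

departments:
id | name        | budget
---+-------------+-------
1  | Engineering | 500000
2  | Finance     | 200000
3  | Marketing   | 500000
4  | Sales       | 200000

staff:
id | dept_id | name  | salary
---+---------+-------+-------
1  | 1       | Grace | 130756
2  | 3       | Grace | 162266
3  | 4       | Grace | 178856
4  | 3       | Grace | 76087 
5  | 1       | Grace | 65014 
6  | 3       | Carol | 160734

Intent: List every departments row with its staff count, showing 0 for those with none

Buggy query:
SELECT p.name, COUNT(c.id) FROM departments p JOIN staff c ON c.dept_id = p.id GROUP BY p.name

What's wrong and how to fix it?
Bug: INNER JOIN drops departments rows that have no matching staff rows

Fix: Switch to LEFT JOIN to retain unmatched parent rows

Corrected query:
SELECT p.name, COUNT(c.id) FROM departments p LEFT JOIN staff c ON c.dept_id = p.id GROUP BY p.name

Result:
name        | COUNT(c.id)
------------+------------
Engineering | 2          
Finance     | 0          
Marketing   | 3          
Sales       | 1          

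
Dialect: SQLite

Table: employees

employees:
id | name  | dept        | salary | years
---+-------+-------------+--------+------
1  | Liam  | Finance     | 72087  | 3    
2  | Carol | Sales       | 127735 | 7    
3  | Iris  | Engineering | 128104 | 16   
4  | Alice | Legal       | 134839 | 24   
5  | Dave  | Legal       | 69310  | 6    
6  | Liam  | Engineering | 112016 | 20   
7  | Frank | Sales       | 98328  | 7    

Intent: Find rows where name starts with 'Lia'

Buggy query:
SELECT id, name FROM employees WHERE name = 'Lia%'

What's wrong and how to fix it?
Bug: Wildcards only work with LIKE; '=' treats '%' as a literal character

Fix: Use LIKE for wildcard pattern matching

Corrected query:
SELECT id, name FROM employees WHERE name LIKE 'Lia%'

Result:
id | name
---+-----
1  | Liam
6  | Liam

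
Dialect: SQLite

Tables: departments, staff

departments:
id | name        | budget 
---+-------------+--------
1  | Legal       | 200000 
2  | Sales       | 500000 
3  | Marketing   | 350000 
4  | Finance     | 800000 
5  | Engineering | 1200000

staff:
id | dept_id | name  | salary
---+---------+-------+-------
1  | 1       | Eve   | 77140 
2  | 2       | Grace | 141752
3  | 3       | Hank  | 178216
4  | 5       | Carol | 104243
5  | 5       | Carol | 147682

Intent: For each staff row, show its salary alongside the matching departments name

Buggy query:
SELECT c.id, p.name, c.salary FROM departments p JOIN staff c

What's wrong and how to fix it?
Bug: JOIN with no ON clause produces a cartesian product; every staff row pairs with every departments row

Fix: Specify the join condition linking the foreign key to the parent id

Corrected query:
SELECT c.id, p.name, c.salary FROM departments p JOIN staff c ON c.dept_id = p.id

Result:
id | name        | salary
---+-------------+-------
1  | Legal       | 77140 
2  | Sales       | 141752
3  | Marketing   | 178216
4  | Engineering | 104243
5  | Engineering | 147682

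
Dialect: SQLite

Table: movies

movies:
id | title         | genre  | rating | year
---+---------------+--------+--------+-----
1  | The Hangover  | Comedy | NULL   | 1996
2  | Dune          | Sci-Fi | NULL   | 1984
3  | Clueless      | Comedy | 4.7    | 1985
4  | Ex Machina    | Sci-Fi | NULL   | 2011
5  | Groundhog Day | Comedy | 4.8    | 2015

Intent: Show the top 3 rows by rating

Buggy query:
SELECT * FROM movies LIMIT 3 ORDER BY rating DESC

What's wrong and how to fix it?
Bug: LIMIT must come after ORDER BY

Fix: Sort with ORDER BY, then apply LIMIT

Corrected query:
SELECT * FROM movies ORDER BY rating DESC LIMIT 3

Result:
id | title         | genre  | rating | year
---+---------------+--------+--------+-----
5  | Groundhog Day | Comedy | 4.8    | 2015
3  | Clueless      | Comedy | 4.7    | 1985
1  | The Hangover  | Comedy | NULL   | 1996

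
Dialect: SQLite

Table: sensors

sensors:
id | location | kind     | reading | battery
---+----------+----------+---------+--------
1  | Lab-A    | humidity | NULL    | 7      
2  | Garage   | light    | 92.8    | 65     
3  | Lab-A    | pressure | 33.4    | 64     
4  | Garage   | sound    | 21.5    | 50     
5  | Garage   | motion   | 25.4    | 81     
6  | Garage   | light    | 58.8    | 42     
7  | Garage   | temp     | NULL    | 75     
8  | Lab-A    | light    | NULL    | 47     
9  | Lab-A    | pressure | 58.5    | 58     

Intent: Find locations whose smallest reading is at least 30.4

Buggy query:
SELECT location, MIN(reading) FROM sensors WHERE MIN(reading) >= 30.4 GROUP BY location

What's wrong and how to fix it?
Bug: MIN() in WHERE is a misuse of aggregate

Fix: Replace WHERE with HAVING after the GROUP BY

Corrected query:
SELECT location, MIN(reading) FROM sensors GROUP BY location HAVING MIN(reading) >= 30.4

Result:
location | MIN(reading)
---------+-------------
Lab-A    | 33.4        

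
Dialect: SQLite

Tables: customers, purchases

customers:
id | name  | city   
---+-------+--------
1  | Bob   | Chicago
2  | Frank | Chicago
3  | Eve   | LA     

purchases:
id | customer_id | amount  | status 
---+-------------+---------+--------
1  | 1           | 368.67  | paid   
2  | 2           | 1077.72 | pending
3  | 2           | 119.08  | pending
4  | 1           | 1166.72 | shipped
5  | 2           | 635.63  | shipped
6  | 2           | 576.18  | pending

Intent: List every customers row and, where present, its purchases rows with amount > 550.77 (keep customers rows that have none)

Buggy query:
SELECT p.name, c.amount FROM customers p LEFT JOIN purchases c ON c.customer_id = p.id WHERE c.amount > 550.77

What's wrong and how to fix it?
Bug: A WHERE condition on the right-hand table after LEFT JOIN drops unmatched parents

Fix: Put 'c.amount > 550.77' in the JOIN's ON clause instead of WHERE

Corrected query:
SELECT p.name, c.amount FROM customers p LEFT JOIN purchases c ON c.customer_id = p.id AND c.amount > 550.77

Result:
name  | amount 
------+--------
Bob   | 1166.72
Frank | 576.18 
Frank | 635.63 
Frank | 1077.72
Eve   | NULL   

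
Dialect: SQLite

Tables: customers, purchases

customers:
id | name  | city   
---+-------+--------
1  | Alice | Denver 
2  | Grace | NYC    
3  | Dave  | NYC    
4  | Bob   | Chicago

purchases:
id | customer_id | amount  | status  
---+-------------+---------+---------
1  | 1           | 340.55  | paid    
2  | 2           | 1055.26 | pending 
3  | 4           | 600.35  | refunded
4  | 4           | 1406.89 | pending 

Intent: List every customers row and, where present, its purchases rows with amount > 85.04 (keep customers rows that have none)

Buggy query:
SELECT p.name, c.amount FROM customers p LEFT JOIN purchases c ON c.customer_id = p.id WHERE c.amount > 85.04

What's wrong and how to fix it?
Bug: Filtering c.amount in WHERE discards the NULL rows produced by LEFT JOIN, turning it into an inner join

Fix: Move the right-table condition into the ON clause so unmatched parents are kept

Corrected query:
SELECT p.name, c.amount FROM customers p LEFT JOIN purchases c ON c.customer_id = p.id AND c.amount > 85.04

Result:
name  | amount 
------+--------
Alice | 340.55 
Grace | 1055.26
Dave  | NULL   
Bob   | 600.35 
Bob   | 1406.89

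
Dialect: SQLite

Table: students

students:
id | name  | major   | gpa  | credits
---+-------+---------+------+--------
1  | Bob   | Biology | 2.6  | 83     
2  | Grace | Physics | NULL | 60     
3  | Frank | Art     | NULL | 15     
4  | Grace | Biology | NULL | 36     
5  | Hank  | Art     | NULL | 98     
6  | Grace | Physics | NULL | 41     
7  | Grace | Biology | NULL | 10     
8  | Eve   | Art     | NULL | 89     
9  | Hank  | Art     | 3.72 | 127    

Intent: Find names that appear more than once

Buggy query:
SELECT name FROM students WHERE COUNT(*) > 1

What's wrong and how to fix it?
Bug: COUNT(*) is an aggregate and cannot be used in WHERE

Fix: Group first, then use HAVING for the count condition

Corrected query:
SELECT name FROM students GROUP BY name HAVING COUNT(*) > 1

Result:
name 
-----
Grace
Hank 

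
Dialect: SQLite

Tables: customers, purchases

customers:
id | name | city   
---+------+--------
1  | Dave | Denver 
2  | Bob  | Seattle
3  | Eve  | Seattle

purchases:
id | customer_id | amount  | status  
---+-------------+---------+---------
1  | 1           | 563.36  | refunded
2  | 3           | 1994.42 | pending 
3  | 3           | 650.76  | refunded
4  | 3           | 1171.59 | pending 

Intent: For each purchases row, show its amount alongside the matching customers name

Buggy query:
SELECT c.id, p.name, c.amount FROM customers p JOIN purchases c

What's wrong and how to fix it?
Bug: JOIN with no ON clause produces a cartesian product; every purchases row pairs with every customers row

Fix: Add ON c.customer_id = p.id to the JOIN

Corrected query:
SELECT c.id, p.name, c.amount FROM customers p JOIN purchases c ON c.customer_id = p.id

Result:
id | name | amount 
---+------+--------
1  | Dave | 563.36 
2  | Eve  | 1994.42
3  | Eve  | 650.76 
4  | Eve  | 1171.59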